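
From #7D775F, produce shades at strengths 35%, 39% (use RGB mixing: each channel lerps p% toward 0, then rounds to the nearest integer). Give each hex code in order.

#7D775F is rgb(125, 119, 95).
35%: (125 − 43.75 = 81.25→81, 119 − 41.65 = 77.35→77, 95 − 33.25 = 61.75→62) → #514D3E
39%: (125 − 48.75 = 76.25→76, 119 − 46.41 = 72.59→73, 95 − 37.05 = 57.95→58) → #4C493A

#514D3E, #4C493A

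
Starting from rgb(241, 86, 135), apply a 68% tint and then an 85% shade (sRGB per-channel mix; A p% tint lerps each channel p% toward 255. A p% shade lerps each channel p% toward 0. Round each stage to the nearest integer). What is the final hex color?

#261E21

A 68% tint moves each channel 68% toward 255:
  R: 241 + 0.68×(255−241) = 241 + 9.52 = 250.52 → 251
  G: 86 + 114.92 = 200.92 → 201
  B: 135 + 0.68×(255−135) = 135 + 81.6 = 216.6 → 217
After the tint: rgb(251, 201, 217) = #FBC9D9.
Per channel, c → c + 0.85(0 − c):
  R: 251 + 0.85×(0−251) = 251 − 213.35 = 37.65 → 38
  G: 201 − 170.85 = 30.15 → 30
  B: 217 − 184.45 = 32.55 → 33
rgb(38, 30, 33) = #261E21.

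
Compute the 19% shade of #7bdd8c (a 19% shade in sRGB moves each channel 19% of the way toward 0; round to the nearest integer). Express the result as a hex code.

#7bdd8c is rgb(123, 221, 140).
Per channel, c → c + 0.19(0 − c):
  R: 123 − 23.37 = 99.63 → 100
  G: 221 − 41.99 = 179.01 → 179
  B: 140 + 0.19×(0−140) = 140 − 26.6 = 113.4 → 113
rgb(100, 179, 113) = #64b371.

#64b371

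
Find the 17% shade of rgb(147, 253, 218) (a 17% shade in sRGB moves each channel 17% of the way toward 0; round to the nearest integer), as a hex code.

Per channel, c → c + 0.17(0 − c):
  R: 147 + 0.17×(0−147) = 147 − 24.99 = 122.01 → 122
  G: 253 + 0.17×(0−253) = 253 − 43.01 = 209.99 → 210
  B: 218 + 0.17×(0−218) = 218 − 37.06 = 180.94 → 181
rgb(122, 210, 181) = #7AD2B5.

#7AD2B5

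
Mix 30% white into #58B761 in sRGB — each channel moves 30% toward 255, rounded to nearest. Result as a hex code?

#58B761 is rgb(88, 183, 97).
Lerp each channel 30% toward 255:
  R: 88 + 50.1 = 138.1 → 138
  G: 183 + 0.3×(255−183) = 183 + 21.6 = 204.6 → 205
  B: 97 + 47.4 = 144.4 → 144
rgb(138, 205, 144) = #8ACD90.

#8ACD90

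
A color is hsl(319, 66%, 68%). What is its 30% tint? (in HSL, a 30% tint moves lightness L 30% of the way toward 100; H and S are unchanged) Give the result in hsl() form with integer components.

hsl(319, 66%, 78%)

L moves 30% from 68 toward 100: 68 + 9.6 = 77.6 → 78.
H and S are unchanged.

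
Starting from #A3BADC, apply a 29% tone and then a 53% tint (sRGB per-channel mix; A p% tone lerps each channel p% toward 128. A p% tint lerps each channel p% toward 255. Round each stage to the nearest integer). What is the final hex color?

#A3BADC is rgb(163, 186, 220).
Lerp each channel 29% toward 128:
  R: 163 + 0.29×(128−163) = 163 − 10.15 = 152.85 → 153
  G: 186 + 0.29×(128−186) = 186 − 16.82 = 169.18 → 169
  B: 220 + 0.29×(128−220) = 220 − 26.68 = 193.32 → 193
After the tone: rgb(153, 169, 193) = #99A9C1.
A 53% tint moves each channel 53% toward 255:
  R: 153 + 54.06 = 207.06 → 207
  G: 169 + 45.58 = 214.58 → 215
  B: 193 + 32.86 = 225.86 → 226
rgb(207, 215, 226) = #CFD7E2.

#CFD7E2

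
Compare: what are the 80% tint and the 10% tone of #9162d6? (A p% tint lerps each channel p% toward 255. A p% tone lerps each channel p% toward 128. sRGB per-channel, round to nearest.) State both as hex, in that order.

#9162d6 is rgb(145, 98, 214).
80% tint:
  R: 145 + 88 = 233 → 233
  G: 98 + 0.8×(255−98) = 98 + 125.6 = 223.6 → 224
  B: 214 + 32.8 = 246.8 → 247
  → #e9e0f7
10% tone:
  R: 145 − 1.7 = 143.3 → 143
  G: 98 + 3 = 101 → 101
  B: 214 + 0.1×(128−214) = 214 − 8.6 = 205.4 → 205
  → #8f65cd

#e9e0f7, #8f65cd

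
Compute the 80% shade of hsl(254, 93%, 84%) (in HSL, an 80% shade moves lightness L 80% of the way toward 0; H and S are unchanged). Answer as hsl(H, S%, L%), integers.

L moves 80% from 84 toward 0: 84 − 67.2 = 16.8 → 17.
H and S are unchanged.

hsl(254, 93%, 17%)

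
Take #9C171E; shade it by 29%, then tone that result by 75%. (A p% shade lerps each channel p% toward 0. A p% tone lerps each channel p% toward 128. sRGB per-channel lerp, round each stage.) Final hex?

#9C171E is rgb(156, 23, 30).
Lerp each channel 29% toward 0:
  R: 156 − 45.24 = 110.76 → 111
  G: 23 + 0.29×(0−23) = 23 − 6.67 = 16.33 → 16
  B: 30 − 8.7 = 21.3 → 21
After the shade: rgb(111, 16, 21) = #6F1015.
Lerp each channel 75% toward 128:
  R: 111 + 12.75 = 123.75 → 124
  G: 16 + 0.75×(128−16) = 16 + 84 = 100 → 100
  B: 21 + 80.25 = 101.25 → 101
rgb(124, 100, 101) = #7C6465.

#7C6465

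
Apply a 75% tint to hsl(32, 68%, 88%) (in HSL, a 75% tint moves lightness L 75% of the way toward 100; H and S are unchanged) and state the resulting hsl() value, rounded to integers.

L moves 75% from 88 toward 100: 88 + 9 = 97 → 97.
H and S are unchanged.

hsl(32, 68%, 97%)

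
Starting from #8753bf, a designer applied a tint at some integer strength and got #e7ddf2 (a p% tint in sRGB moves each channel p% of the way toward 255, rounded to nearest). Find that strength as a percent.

80%

#8753bf is rgb(135, 83, 191); #e7ddf2 is rgb(231, 221, 242).
On the G channel (widest range): 221 ≈ 83 + (p/100)(255 − 83), so p ≈ 100×(221 − 83)/(255 − 83) = 13800/172 = 80.23.
p = 80 reproduces all three channels after rounding.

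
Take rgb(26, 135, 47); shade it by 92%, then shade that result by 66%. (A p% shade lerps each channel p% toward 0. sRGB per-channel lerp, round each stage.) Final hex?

#010401

A 92% shade moves each channel 92% toward 0:
  R: 26 + 0.92×(0−26) = 26 − 23.92 = 2.08 → 2
  G: 135 − 124.2 = 10.8 → 11
  B: 47 + 0.92×(0−47) = 47 − 43.24 = 3.76 → 4
After the shade: rgb(2, 11, 4) = #020B04.
Lerp each channel 66% toward 0:
  R: 2 − 1.32 = 0.68 → 1
  G: 11 + 0.66×(0−11) = 11 − 7.26 = 3.74 → 4
  B: 4 + 0.66×(0−4) = 4 − 2.64 = 1.36 → 1
rgb(1, 4, 1) = #010401.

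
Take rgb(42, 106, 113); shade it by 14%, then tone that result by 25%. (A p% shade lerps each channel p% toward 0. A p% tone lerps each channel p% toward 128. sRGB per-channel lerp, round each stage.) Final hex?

#3b6469

Lerp each channel 14% toward 0:
  R: 42 − 5.88 = 36.12 → 36
  G: 106 + 0.14×(0−106) = 106 − 14.84 = 91.16 → 91
  B: 113 + 0.14×(0−113) = 113 − 15.82 = 97.18 → 97
After the shade: rgb(36, 91, 97) = #245b61.
Per channel, c → c + 0.25(128 − c):
  R: 36 + 23 = 59 → 59
  G: 91 + 0.25×(128−91) = 91 + 9.25 = 100.25 → 100
  B: 97 + 0.25×(128−97) = 97 + 7.75 = 104.75 → 105
rgb(59, 100, 105) = #3b6469.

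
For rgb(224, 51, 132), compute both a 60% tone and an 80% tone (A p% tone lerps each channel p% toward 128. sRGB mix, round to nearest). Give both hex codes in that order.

60% tone:
  R: 224 + 0.6×(128−224) = 224 − 57.6 = 166.4 → 166
  G: 51 + 0.6×(128−51) = 51 + 46.2 = 97.2 → 97
  B: 132 + 0.6×(128−132) = 132 − 2.4 = 129.6 → 130
  → #a66182
80% tone:
  R: 224 + 0.8×(128−224) = 224 − 76.8 = 147.2 → 147
  G: 51 + 61.6 = 112.6 → 113
  B: 132 − 3.2 = 128.8 → 129
  → #937181

#a66182, #937181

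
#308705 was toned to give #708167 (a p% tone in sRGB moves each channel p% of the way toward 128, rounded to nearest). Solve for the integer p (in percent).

80%

#308705 is rgb(48, 135, 5); #708167 is rgb(112, 129, 103).
On the B channel (widest range): 103 ≈ 5 + (p/100)(128 − 5), so p ≈ 100×(103 − 5)/(128 − 5) = 9800/123 = 79.67.
p = 80 reproduces all three channels after rounding.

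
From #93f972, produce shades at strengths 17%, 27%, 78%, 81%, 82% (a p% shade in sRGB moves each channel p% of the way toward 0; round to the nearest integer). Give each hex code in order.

#93f972 is rgb(147, 249, 114).
17%: (147 − 24.99 = 122.01→122, 249 − 42.33 = 206.67→207, 114 − 19.38 = 94.62→95) → #7acf5f
27%: (147 − 39.69 = 107.31→107, 249 − 67.23 = 181.77→182, 114 − 30.78 = 83.22→83) → #6bb653
78%: (147 − 114.66 = 32.34→32, 249 − 194.22 = 54.78→55, 114 − 88.92 = 25.08→25) → #203719
81%: (147 − 119.07 = 27.93→28, 249 − 201.69 = 47.31→47, 114 − 92.34 = 21.66→22) → #1c2f16
82%: (147 − 120.54 = 26.46→26, 249 − 204.18 = 44.82→45, 114 − 93.48 = 20.52→21) → #1a2d15

#7acf5f, #6bb653, #203719, #1c2f16, #1a2d15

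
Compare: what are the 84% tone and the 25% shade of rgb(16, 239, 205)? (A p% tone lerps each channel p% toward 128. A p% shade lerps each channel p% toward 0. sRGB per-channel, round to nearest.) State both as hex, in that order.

#6e928c, #0cb39a

84% tone:
  R: 16 + 0.84×(128−16) = 16 + 94.08 = 110.08 → 110
  G: 239 + 0.84×(128−239) = 239 − 93.24 = 145.76 → 146
  B: 205 + 0.84×(128−205) = 205 − 64.68 = 140.32 → 140
  → #6e928c
25% shade:
  R: 16 + 0.25×(0−16) = 16 − 4 = 12 → 12
  G: 239 + 0.25×(0−239) = 239 − 59.75 = 179.25 → 179
  B: 205 + 0.25×(0−205) = 205 − 51.25 = 153.75 → 154
  → #0cb39a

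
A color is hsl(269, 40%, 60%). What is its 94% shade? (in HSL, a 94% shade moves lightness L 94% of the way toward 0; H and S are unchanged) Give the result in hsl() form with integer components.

hsl(269, 40%, 4%)

L moves 94% from 60 toward 0: 60 − 56.4 = 3.6 → 4.
H and S are unchanged.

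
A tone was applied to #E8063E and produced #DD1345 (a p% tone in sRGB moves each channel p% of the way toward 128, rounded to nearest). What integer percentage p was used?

#E8063E is rgb(232, 6, 62); #DD1345 is rgb(221, 19, 69).
On the G channel (widest range): 19 ≈ 6 + (p/100)(128 − 6), so p ≈ 100×(19 − 6)/(128 − 6) = 1300/122 = 10.66.
p = 11 reproduces all three channels after rounding.

11%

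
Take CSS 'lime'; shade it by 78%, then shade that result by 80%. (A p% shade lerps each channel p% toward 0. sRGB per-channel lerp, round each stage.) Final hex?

CSS lime is rgb(0, 255, 0).
A 78% shade moves each channel 78% toward 0:
  R: 0 + 0.78×(0−0) = 0 + 0 = 0 → 0
  G: 255 + 0.78×(0−255) = 255 − 198.9 = 56.1 → 56
  B: 0 + 0.78×(0−0) = 0 + 0 = 0 → 0
After the shade: rgb(0, 56, 0) = #003800.
Lerp each channel 80% toward 0:
  R: 0 + 0.8×(0−0) = 0 + 0 = 0 → 0
  G: 56 + 0.8×(0−56) = 56 − 44.8 = 11.2 → 11
  B: 0 + 0.8×(0−0) = 0 + 0 = 0 → 0
rgb(0, 11, 0) = #000b00.

#000b00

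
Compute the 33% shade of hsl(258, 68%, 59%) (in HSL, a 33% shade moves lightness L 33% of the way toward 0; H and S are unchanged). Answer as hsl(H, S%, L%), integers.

L moves 33% from 59 toward 0: 59 − 19.47 = 39.53 → 40.
H and S are unchanged.

hsl(258, 68%, 40%)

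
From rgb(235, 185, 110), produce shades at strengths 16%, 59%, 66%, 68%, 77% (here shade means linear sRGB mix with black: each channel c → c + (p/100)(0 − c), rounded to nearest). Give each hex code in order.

#c59b5c, #604c2d, #503f25, #4b3b23, #362b19

16%: (235 − 37.6 = 197.4→197, 185 − 29.6 = 155.4→155, 110 − 17.6 = 92.4→92) → #c59b5c
59%: (235 − 138.65 = 96.35→96, 185 − 109.15 = 75.85→76, 110 − 64.9 = 45.1→45) → #604c2d
66%: (235 − 155.1 = 79.9→80, 185 − 122.1 = 62.9→63, 110 − 72.6 = 37.4→37) → #503f25
68%: (235 − 159.8 = 75.2→75, 185 − 125.8 = 59.2→59, 110 − 74.8 = 35.2→35) → #4b3b23
77%: (235 − 180.95 = 54.05→54, 185 − 142.45 = 42.55→43, 110 − 84.7 = 25.3→25) → #362b19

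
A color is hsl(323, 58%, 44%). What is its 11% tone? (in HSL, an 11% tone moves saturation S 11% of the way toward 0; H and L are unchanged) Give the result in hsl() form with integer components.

hsl(323, 52%, 44%)

S moves 11% from 58 toward 0: 58 − 6.38 = 51.62 → 52.
H and L are unchanged.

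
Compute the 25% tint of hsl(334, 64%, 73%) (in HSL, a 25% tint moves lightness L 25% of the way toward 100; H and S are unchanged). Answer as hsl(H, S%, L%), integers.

hsl(334, 64%, 80%)

L moves 25% from 73 toward 100: 73 + 6.75 = 79.75 → 80.
H and S are unchanged.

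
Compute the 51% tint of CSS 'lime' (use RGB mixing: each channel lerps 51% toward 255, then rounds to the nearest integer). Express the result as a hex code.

#82FF82

CSS lime is rgb(0, 255, 0).
A 51% tint moves each channel 51% toward 255:
  R: 0 + 0.51×(255−0) = 0 + 130.05 = 130.05 → 130
  G: 255 + 0 = 255 → 255
  B: 0 + 0.51×(255−0) = 0 + 130.05 = 130.05 → 130
rgb(130, 255, 130) = #82FF82.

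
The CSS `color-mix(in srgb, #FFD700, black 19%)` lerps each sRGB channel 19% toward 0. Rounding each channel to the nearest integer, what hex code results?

#CFAE00

#FFD700 is rgb(255, 215, 0).
Per channel, c → c + 0.19(0 − c):
  R: 255 + 0.19×(0−255) = 255 − 48.45 = 206.55 → 207
  G: 215 − 40.85 = 174.15 → 174
  B: 0 + 0.19×(0−0) = 0 + 0 = 0 → 0
rgb(207, 174, 0) = #CFAE00.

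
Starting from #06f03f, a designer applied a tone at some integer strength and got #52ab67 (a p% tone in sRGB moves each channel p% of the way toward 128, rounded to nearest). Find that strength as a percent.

#06f03f is rgb(6, 240, 63); #52ab67 is rgb(82, 171, 103).
On the R channel (widest range): 82 ≈ 6 + (p/100)(128 − 6), so p ≈ 100×(82 − 6)/(128 − 6) = 7600/122 = 62.30.
p = 62 reproduces all three channels after rounding.

62%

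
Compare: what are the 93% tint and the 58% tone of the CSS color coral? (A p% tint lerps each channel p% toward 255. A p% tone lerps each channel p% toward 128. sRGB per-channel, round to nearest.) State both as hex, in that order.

CSS coral is rgb(255, 127, 80).
93% tint:
  R: 255 + 0 = 255 → 255
  G: 127 + 119.04 = 246.04 → 246
  B: 80 + 0.93×(255−80) = 80 + 162.75 = 242.75 → 243
  → #FFF6F3
58% tone:
  R: 255 + 0.58×(128−255) = 255 − 73.66 = 181.34 → 181
  G: 127 + 0.58×(128−127) = 127 + 0.58 = 127.58 → 128
  B: 80 + 27.84 = 107.84 → 108
  → #B5806C

#FFF6F3, #B5806C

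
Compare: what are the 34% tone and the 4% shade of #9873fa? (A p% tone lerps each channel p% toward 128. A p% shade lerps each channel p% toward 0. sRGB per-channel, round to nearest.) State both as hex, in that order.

#9873fa is rgb(152, 115, 250).
34% tone:
  R: 152 − 8.16 = 143.84 → 144
  G: 115 + 4.42 = 119.42 → 119
  B: 250 − 41.48 = 208.52 → 209
  → #9077d1
4% shade:
  R: 152 + 0.04×(0−152) = 152 − 6.08 = 145.92 → 146
  G: 115 + 0.04×(0−115) = 115 − 4.6 = 110.4 → 110
  B: 250 − 10 = 240 → 240
  → #926ef0

#9077d1, #926ef0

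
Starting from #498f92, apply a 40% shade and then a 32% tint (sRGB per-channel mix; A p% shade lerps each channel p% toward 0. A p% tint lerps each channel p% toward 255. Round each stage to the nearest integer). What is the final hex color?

#708c8d

#498f92 is rgb(73, 143, 146).
Per channel, c → c + 0.4(0 − c):
  R: 73 + 0.4×(0−73) = 73 − 29.2 = 43.8 → 44
  G: 143 + 0.4×(0−143) = 143 − 57.2 = 85.8 → 86
  B: 146 − 58.4 = 87.6 → 88
After the shade: rgb(44, 86, 88) = #2c5658.
Lerp each channel 32% toward 255:
  R: 44 + 0.32×(255−44) = 44 + 67.52 = 111.52 → 112
  G: 86 + 0.32×(255−86) = 86 + 54.08 = 140.08 → 140
  B: 88 + 0.32×(255−88) = 88 + 53.44 = 141.44 → 141
rgb(112, 140, 141) = #708c8d.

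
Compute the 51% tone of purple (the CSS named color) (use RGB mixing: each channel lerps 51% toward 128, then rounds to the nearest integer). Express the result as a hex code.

#804180

CSS purple is rgb(128, 0, 128).
Lerp each channel 51% toward 128:
  R: 128 + 0.51×(128−128) = 128 + 0 = 128 → 128
  G: 0 + 0.51×(128−0) = 0 + 65.28 = 65.28 → 65
  B: 128 + 0.51×(128−128) = 128 + 0 = 128 → 128
rgb(128, 65, 128) = #804180.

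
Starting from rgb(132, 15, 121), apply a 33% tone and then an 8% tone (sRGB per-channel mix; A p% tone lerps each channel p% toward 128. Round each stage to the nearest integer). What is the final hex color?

#833A7B

Lerp each channel 33% toward 128:
  R: 132 + 0.33×(128−132) = 132 − 1.32 = 130.68 → 131
  G: 15 + 0.33×(128−15) = 15 + 37.29 = 52.29 → 52
  B: 121 + 0.33×(128−121) = 121 + 2.31 = 123.31 → 123
After the tone: rgb(131, 52, 123) = #83347B.
Per channel, c → c + 0.08(128 − c):
  R: 131 − 0.24 = 130.76 → 131
  G: 52 + 0.08×(128−52) = 52 + 6.08 = 58.08 → 58
  B: 123 + 0.4 = 123.4 → 123
rgb(131, 58, 123) = #833A7B.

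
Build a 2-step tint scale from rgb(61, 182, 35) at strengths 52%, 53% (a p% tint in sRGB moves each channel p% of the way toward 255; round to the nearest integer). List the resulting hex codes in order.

52%: (61 + 100.88 = 161.88→162, 182 + 37.96 = 219.96→220, 35 + 114.4 = 149.4→149) → #A2DC95
53%: (61 + 102.82 = 163.82→164, 182 + 38.69 = 220.69→221, 35 + 116.6 = 151.6→152) → #A4DD98

#A2DC95, #A4DD98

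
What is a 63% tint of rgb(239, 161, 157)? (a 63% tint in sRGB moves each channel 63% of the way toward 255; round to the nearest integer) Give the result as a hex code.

#F9DCDB

Lerp each channel 63% toward 255:
  R: 239 + 0.63×(255−239) = 239 + 10.08 = 249.08 → 249
  G: 161 + 59.22 = 220.22 → 220
  B: 157 + 0.63×(255−157) = 157 + 61.74 = 218.74 → 219
rgb(249, 220, 219) = #F9DCDB.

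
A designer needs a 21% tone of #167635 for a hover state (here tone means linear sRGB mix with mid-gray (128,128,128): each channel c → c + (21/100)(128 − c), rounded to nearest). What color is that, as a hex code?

#167635 is rgb(22, 118, 53).
Per channel, c → c + 0.21(128 − c):
  R: 22 + 0.21×(128−22) = 22 + 22.26 = 44.26 → 44
  G: 118 + 2.1 = 120.1 → 120
  B: 53 + 0.21×(128−53) = 53 + 15.75 = 68.75 → 69
rgb(44, 120, 69) = #2c7845.

#2c7845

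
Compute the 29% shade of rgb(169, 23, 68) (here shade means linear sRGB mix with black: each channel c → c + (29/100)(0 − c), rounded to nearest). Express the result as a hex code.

#781030

Per channel, c → c + 0.29(0 − c):
  R: 169 + 0.29×(0−169) = 169 − 49.01 = 119.99 → 120
  G: 23 + 0.29×(0−23) = 23 − 6.67 = 16.33 → 16
  B: 68 + 0.29×(0−68) = 68 − 19.72 = 48.28 → 48
rgb(120, 16, 48) = #781030.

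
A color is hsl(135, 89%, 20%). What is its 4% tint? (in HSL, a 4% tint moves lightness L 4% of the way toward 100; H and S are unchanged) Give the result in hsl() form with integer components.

L moves 4% from 20 toward 100: 20 + 3.2 = 23.2 → 23.
H and S are unchanged.

hsl(135, 89%, 23%)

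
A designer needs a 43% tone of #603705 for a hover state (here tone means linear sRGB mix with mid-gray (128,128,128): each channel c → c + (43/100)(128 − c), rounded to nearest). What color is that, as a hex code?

#603705 is rgb(96, 55, 5).
Per channel, c → c + 0.43(128 − c):
  R: 96 + 13.76 = 109.76 → 110
  G: 55 + 31.39 = 86.39 → 86
  B: 5 + 52.89 = 57.89 → 58
rgb(110, 86, 58) = #6E563A.

#6E563A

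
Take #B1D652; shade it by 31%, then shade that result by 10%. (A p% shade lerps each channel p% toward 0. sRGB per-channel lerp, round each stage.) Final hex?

#B1D652 is rgb(177, 214, 82).
Lerp each channel 31% toward 0:
  R: 177 + 0.31×(0−177) = 177 − 54.87 = 122.13 → 122
  G: 214 + 0.31×(0−214) = 214 − 66.34 = 147.66 → 148
  B: 82 − 25.42 = 56.58 → 57
After the shade: rgb(122, 148, 57) = #7A9439.
A 10% shade moves each channel 10% toward 0:
  R: 122 − 12.2 = 109.8 → 110
  G: 148 − 14.8 = 133.2 → 133
  B: 57 − 5.7 = 51.3 → 51
rgb(110, 133, 51) = #6E8533.

#6E8533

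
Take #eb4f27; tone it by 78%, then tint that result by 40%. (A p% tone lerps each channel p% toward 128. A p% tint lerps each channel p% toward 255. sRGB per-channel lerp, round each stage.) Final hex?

#c1aca7

#eb4f27 is rgb(235, 79, 39).
A 78% tone moves each channel 78% toward 128:
  R: 235 + 0.78×(128−235) = 235 − 83.46 = 151.54 → 152
  G: 79 + 0.78×(128−79) = 79 + 38.22 = 117.22 → 117
  B: 39 + 0.78×(128−39) = 39 + 69.42 = 108.42 → 108
After the tone: rgb(152, 117, 108) = #98756c.
A 40% tint moves each channel 40% toward 255:
  R: 152 + 41.2 = 193.2 → 193
  G: 117 + 55.2 = 172.2 → 172
  B: 108 + 0.4×(255−108) = 108 + 58.8 = 166.8 → 167
rgb(193, 172, 167) = #c1aca7.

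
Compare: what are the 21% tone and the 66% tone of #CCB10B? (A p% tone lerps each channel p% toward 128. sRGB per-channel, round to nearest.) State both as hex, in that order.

#CCB10B is rgb(204, 177, 11).
21% tone:
  R: 204 + 0.21×(128−204) = 204 − 15.96 = 188.04 → 188
  G: 177 + 0.21×(128−177) = 177 − 10.29 = 166.71 → 167
  B: 11 + 0.21×(128−11) = 11 + 24.57 = 35.57 → 36
  → #BCA724
66% tone:
  R: 204 − 50.16 = 153.84 → 154
  G: 177 − 32.34 = 144.66 → 145
  B: 11 + 77.22 = 88.22 → 88
  → #9A9158

#BCA724, #9A9158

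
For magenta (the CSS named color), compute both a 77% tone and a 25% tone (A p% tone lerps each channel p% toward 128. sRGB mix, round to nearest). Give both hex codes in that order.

CSS magenta is rgb(255, 0, 255).
77% tone:
  R: 255 − 97.79 = 157.21 → 157
  G: 0 + 98.56 = 98.56 → 99
  B: 255 − 97.79 = 157.21 → 157
  → #9D639D
25% tone:
  R: 255 + 0.25×(128−255) = 255 − 31.75 = 223.25 → 223
  G: 0 + 0.25×(128−0) = 0 + 32 = 32 → 32
  B: 255 + 0.25×(128−255) = 255 − 31.75 = 223.25 → 223
  → #DF20DF

#9D639D, #DF20DF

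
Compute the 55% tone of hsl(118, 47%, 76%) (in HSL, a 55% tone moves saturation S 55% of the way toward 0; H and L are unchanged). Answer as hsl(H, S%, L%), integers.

S moves 55% from 47 toward 0: 47 − 25.85 = 21.15 → 21.
H and L are unchanged.

hsl(118, 21%, 76%)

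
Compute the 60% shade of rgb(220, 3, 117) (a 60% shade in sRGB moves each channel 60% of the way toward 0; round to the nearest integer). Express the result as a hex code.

A 60% shade moves each channel 60% toward 0:
  R: 220 + 0.6×(0−220) = 220 − 132 = 88 → 88
  G: 3 − 1.8 = 1.2 → 1
  B: 117 − 70.2 = 46.8 → 47
rgb(88, 1, 47) = #58012f.

#58012f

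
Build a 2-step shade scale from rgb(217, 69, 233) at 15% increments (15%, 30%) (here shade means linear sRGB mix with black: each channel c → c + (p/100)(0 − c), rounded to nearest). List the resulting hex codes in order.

15%: (217 − 32.55 = 184.45→184, 69 − 10.35 = 58.65→59, 233 − 34.95 = 198.05→198) → #b83bc6
30%: (217 − 65.1 = 151.9→152, 69 − 20.7 = 48.3→48, 233 − 69.9 = 163.1→163) → #9830a3

#b83bc6, #9830a3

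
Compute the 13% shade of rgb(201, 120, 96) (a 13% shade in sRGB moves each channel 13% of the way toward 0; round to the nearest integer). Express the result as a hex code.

#AF6854

A 13% shade moves each channel 13% toward 0:
  R: 201 + 0.13×(0−201) = 201 − 26.13 = 174.87 → 175
  G: 120 + 0.13×(0−120) = 120 − 15.6 = 104.4 → 104
  B: 96 + 0.13×(0−96) = 96 − 12.48 = 83.52 → 84
rgb(175, 104, 84) = #AF6854.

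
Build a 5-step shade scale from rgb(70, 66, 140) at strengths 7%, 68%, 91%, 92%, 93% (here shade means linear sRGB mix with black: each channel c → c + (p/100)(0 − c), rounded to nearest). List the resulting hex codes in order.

7%: (70 − 4.9 = 65.1→65, 66 − 4.62 = 61.38→61, 140 − 9.8 = 130.2→130) → #413D82
68%: (70 − 47.6 = 22.4→22, 66 − 44.88 = 21.12→21, 140 − 95.2 = 44.8→45) → #16152D
91%: (70 − 63.7 = 6.3→6, 66 − 60.06 = 5.94→6, 140 − 127.4 = 12.6→13) → #06060D
92%: (70 − 64.4 = 5.6→6, 66 − 60.72 = 5.28→5, 140 − 128.8 = 11.2→11) → #06050B
93%: (70 − 65.1 = 4.9→5, 66 − 61.38 = 4.62→5, 140 − 130.2 = 9.8→10) → #05050A

#413D82, #16152D, #06060D, #06050B, #05050A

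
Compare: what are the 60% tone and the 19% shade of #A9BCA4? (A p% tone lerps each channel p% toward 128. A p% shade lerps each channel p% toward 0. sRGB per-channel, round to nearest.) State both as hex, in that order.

#A9BCA4 is rgb(169, 188, 164).
60% tone:
  R: 169 + 0.6×(128−169) = 169 − 24.6 = 144.4 → 144
  G: 188 − 36 = 152 → 152
  B: 164 + 0.6×(128−164) = 164 − 21.6 = 142.4 → 142
  → #90988E
19% shade:
  R: 169 + 0.19×(0−169) = 169 − 32.11 = 136.89 → 137
  G: 188 + 0.19×(0−188) = 188 − 35.72 = 152.28 → 152
  B: 164 − 31.16 = 132.84 → 133
  → #899885

#90988E, #899885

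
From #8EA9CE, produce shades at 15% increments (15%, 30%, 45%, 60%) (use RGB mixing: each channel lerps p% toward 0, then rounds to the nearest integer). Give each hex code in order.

#8EA9CE is rgb(142, 169, 206).
15%: (142 − 21.3 = 120.7→121, 169 − 25.35 = 143.65→144, 206 − 30.9 = 175.1→175) → #7990AF
30%: (142 − 42.6 = 99.4→99, 169 − 50.7 = 118.3→118, 206 − 61.8 = 144.2→144) → #637690
45%: (142 − 63.9 = 78.1→78, 169 − 76.05 = 92.95→93, 206 − 92.7 = 113.3→113) → #4E5D71
60%: (142 − 85.2 = 56.8→57, 169 − 101.4 = 67.6→68, 206 − 123.6 = 82.4→82) → #394452

#7990AF, #637690, #4E5D71, #394452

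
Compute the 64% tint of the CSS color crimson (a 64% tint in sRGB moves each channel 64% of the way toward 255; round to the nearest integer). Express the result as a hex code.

CSS crimson is rgb(220, 20, 60).
Per channel, c → c + 0.64(255 − c):
  R: 220 + 0.64×(255−220) = 220 + 22.4 = 242.4 → 242
  G: 20 + 0.64×(255−20) = 20 + 150.4 = 170.4 → 170
  B: 60 + 0.64×(255−60) = 60 + 124.8 = 184.8 → 185
rgb(242, 170, 185) = #F2AAB9.

#F2AAB9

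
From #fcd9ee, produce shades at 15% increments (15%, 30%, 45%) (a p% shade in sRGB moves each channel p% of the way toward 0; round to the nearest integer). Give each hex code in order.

#d6b8ca, #b098a7, #8b7783

#fcd9ee is rgb(252, 217, 238).
15%: (252 − 37.8 = 214.2→214, 217 − 32.55 = 184.45→184, 238 − 35.7 = 202.3→202) → #d6b8ca
30%: (252 − 75.6 = 176.4→176, 217 − 65.1 = 151.9→152, 238 − 71.4 = 166.6→167) → #b098a7
45%: (252 − 113.4 = 138.6→139, 217 − 97.65 = 119.35→119, 238 − 107.1 = 130.9→131) → #8b7783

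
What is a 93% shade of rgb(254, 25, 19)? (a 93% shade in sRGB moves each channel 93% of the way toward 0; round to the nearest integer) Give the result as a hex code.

Per channel, c → c + 0.93(0 − c):
  R: 254 − 236.22 = 17.78 → 18
  G: 25 − 23.25 = 1.75 → 2
  B: 19 + 0.93×(0−19) = 19 − 17.67 = 1.33 → 1
rgb(18, 2, 1) = #120201.

#120201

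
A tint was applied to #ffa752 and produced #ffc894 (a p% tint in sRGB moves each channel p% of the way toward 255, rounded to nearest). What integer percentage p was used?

38%

#ffa752 is rgb(255, 167, 82); #ffc894 is rgb(255, 200, 148).
On the B channel (widest range): 148 ≈ 82 + (p/100)(255 − 82), so p ≈ 100×(148 − 82)/(255 − 82) = 6600/173 = 38.15.
p = 38 reproduces all three channels after rounding.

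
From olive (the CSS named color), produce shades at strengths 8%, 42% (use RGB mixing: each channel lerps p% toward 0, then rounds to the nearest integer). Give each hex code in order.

#767600, #4a4a00

CSS olive is rgb(128, 128, 0).
8%: (128 − 10.24 = 117.76→118, 128 − 10.24 = 117.76→118, 0→0) → #767600
42%: (128 − 53.76 = 74.24→74, 128 − 53.76 = 74.24→74, 0→0) → #4a4a00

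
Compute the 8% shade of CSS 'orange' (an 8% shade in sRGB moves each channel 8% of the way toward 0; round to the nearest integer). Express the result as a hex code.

CSS orange is rgb(255, 165, 0).
Per channel, c → c + 0.08(0 − c):
  R: 255 + 0.08×(0−255) = 255 − 20.4 = 234.6 → 235
  G: 165 − 13.2 = 151.8 → 152
  B: 0 + 0 = 0 → 0
rgb(235, 152, 0) = #EB9800.

#EB9800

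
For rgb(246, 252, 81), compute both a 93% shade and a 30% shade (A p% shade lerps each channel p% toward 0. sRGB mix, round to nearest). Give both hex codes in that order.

93% shade:
  R: 246 + 0.93×(0−246) = 246 − 228.78 = 17.22 → 17
  G: 252 + 0.93×(0−252) = 252 − 234.36 = 17.64 → 18
  B: 81 − 75.33 = 5.67 → 6
  → #111206
30% shade:
  R: 246 + 0.3×(0−246) = 246 − 73.8 = 172.2 → 172
  G: 252 − 75.6 = 176.4 → 176
  B: 81 + 0.3×(0−81) = 81 − 24.3 = 56.7 → 57
  → #acb039

#111206, #acb039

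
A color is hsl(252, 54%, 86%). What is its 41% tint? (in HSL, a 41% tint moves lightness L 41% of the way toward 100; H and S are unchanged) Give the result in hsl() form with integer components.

hsl(252, 54%, 92%)

L moves 41% from 86 toward 100: 86 + 5.74 = 91.74 → 92.
H and S are unchanged.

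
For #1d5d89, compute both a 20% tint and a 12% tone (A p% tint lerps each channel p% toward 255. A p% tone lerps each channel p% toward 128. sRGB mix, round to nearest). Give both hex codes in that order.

#4a7da1, #296188

#1d5d89 is rgb(29, 93, 137).
20% tint:
  R: 29 + 45.2 = 74.2 → 74
  G: 93 + 32.4 = 125.4 → 125
  B: 137 + 0.2×(255−137) = 137 + 23.6 = 160.6 → 161
  → #4a7da1
12% tone:
  R: 29 + 0.12×(128−29) = 29 + 11.88 = 40.88 → 41
  G: 93 + 0.12×(128−93) = 93 + 4.2 = 97.2 → 97
  B: 137 + 0.12×(128−137) = 137 − 1.08 = 135.92 → 136
  → #296188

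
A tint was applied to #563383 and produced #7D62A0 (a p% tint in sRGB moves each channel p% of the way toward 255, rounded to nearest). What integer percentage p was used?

23%

#563383 is rgb(86, 51, 131); #7D62A0 is rgb(125, 98, 160).
On the G channel (widest range): 98 ≈ 51 + (p/100)(255 − 51), so p ≈ 100×(98 − 51)/(255 − 51) = 4700/204 = 23.04.
p = 23 reproduces all three channels after rounding.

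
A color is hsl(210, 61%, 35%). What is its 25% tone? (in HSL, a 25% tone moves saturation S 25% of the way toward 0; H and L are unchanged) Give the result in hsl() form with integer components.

S moves 25% from 61 toward 0: 61 − 15.25 = 45.75 → 46.
H and L are unchanged.

hsl(210, 46%, 35%)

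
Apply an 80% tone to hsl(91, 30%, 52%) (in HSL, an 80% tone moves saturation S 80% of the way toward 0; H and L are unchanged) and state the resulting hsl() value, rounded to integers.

S moves 80% from 30 toward 0: 30 − 24 = 6 → 6.
H and L are unchanged.

hsl(91, 6%, 52%)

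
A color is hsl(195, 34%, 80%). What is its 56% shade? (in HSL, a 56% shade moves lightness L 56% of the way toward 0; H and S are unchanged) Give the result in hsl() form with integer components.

hsl(195, 34%, 35%)

L moves 56% from 80 toward 0: 80 − 44.8 = 35.2 → 35.
H and S are unchanged.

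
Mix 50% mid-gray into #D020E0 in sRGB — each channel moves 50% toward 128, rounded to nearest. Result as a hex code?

#D020E0 is rgb(208, 32, 224).
Per channel, c → c + 0.5(128 − c):
  R: 208 + 0.5×(128−208) = 208 − 40 = 168 → 168
  G: 32 + 48 = 80 → 80
  B: 224 + 0.5×(128−224) = 224 − 48 = 176 → 176
rgb(168, 80, 176) = #A850B0.

#A850B0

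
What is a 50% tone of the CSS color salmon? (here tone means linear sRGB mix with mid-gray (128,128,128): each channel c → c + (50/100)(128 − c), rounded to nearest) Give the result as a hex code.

#bd8079

CSS salmon is rgb(250, 128, 114).
Lerp each channel 50% toward 128:
  R: 250 + 0.5×(128−250) = 250 − 61 = 189 → 189
  G: 128 + 0.5×(128−128) = 128 + 0 = 128 → 128
  B: 114 + 0.5×(128−114) = 114 + 7 = 121 → 121
rgb(189, 128, 121) = #bd8079.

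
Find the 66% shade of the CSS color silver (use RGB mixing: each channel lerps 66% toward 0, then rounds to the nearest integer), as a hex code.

#414141

CSS silver is rgb(192, 192, 192).
A 66% shade moves each channel 66% toward 0:
  R: 192 + 0.66×(0−192) = 192 − 126.72 = 65.28 → 65
  G: 192 + 0.66×(0−192) = 192 − 126.72 = 65.28 → 65
  B: 192 + 0.66×(0−192) = 192 − 126.72 = 65.28 → 65
rgb(65, 65, 65) = #414141.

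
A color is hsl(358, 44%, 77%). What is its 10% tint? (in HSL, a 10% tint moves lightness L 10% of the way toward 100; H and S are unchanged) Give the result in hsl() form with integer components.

hsl(358, 44%, 79%)

L moves 10% from 77 toward 100: 77 + 2.3 = 79.3 → 79.
H and S are unchanged.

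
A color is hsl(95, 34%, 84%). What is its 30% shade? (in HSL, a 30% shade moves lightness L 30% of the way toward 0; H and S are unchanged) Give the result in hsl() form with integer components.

hsl(95, 34%, 59%)

L moves 30% from 84 toward 0: 84 − 25.2 = 58.8 → 59.
H and S are unchanged.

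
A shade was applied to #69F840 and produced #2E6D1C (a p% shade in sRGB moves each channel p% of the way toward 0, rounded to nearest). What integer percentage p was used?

#69F840 is rgb(105, 248, 64); #2E6D1C is rgb(46, 109, 28).
On the G channel (widest range): 109 ≈ 248 + (p/100)(0 − 248), so p ≈ 100×(109 − 248)/(0 − 248) = -13900/-248 = 56.05.
p = 56 reproduces all three channels after rounding.

56%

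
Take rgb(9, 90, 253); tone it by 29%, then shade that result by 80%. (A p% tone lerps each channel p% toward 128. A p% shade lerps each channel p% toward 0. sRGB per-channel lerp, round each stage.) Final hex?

#09142b

A 29% tone moves each channel 29% toward 128:
  R: 9 + 0.29×(128−9) = 9 + 34.51 = 43.51 → 44
  G: 90 + 0.29×(128−90) = 90 + 11.02 = 101.02 → 101
  B: 253 + 0.29×(128−253) = 253 − 36.25 = 216.75 → 217
After the tone: rgb(44, 101, 217) = #2c65d9.
Lerp each channel 80% toward 0:
  R: 44 − 35.2 = 8.8 → 9
  G: 101 + 0.8×(0−101) = 101 − 80.8 = 20.2 → 20
  B: 217 + 0.8×(0−217) = 217 − 173.6 = 43.4 → 43
rgb(9, 20, 43) = #09142b.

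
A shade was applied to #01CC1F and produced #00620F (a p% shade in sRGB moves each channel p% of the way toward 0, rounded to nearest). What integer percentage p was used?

#01CC1F is rgb(1, 204, 31); #00620F is rgb(0, 98, 15).
On the G channel (widest range): 98 ≈ 204 + (p/100)(0 − 204), so p ≈ 100×(98 − 204)/(0 − 204) = -10600/-204 = 51.96.
p = 52 reproduces all three channels after rounding.

52%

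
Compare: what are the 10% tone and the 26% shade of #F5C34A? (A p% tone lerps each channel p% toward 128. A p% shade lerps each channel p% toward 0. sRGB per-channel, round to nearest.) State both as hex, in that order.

#F5C34A is rgb(245, 195, 74).
10% tone:
  R: 245 + 0.1×(128−245) = 245 − 11.7 = 233.3 → 233
  G: 195 + 0.1×(128−195) = 195 − 6.7 = 188.3 → 188
  B: 74 + 5.4 = 79.4 → 79
  → #E9BC4F
26% shade:
  R: 245 + 0.26×(0−245) = 245 − 63.7 = 181.3 → 181
  G: 195 + 0.26×(0−195) = 195 − 50.7 = 144.3 → 144
  B: 74 − 19.24 = 54.76 → 55
  → #B59037

#E9BC4F, #B59037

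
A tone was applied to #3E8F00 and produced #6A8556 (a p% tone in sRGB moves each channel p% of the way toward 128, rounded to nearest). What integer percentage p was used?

67%

#3E8F00 is rgb(62, 143, 0); #6A8556 is rgb(106, 133, 86).
On the B channel (widest range): 86 ≈ 0 + (p/100)(128 − 0), so p ≈ 100×(86 − 0)/(128 − 0) = 8600/128 = 67.19.
p = 67 reproduces all three channels after rounding.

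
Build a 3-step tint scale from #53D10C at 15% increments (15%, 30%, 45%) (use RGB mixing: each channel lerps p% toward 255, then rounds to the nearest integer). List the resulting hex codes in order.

#53D10C is rgb(83, 209, 12).
15%: (83 + 25.8 = 108.8→109, 209 + 6.9 = 215.9→216, 12 + 36.45 = 48.45→48) → #6DD830
30%: (83 + 51.6 = 134.6→135, 209 + 13.8 = 222.8→223, 12 + 72.9 = 84.9→85) → #87DF55
45%: (83 + 77.4 = 160.4→160, 209 + 20.7 = 229.7→230, 12 + 109.35 = 121.35→121) → #A0E679

#6DD830, #87DF55, #A0E679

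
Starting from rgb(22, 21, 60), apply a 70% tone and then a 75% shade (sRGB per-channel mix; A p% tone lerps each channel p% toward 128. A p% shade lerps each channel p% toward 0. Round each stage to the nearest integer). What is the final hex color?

#18181B

Lerp each channel 70% toward 128:
  R: 22 + 0.7×(128−22) = 22 + 74.2 = 96.2 → 96
  G: 21 + 74.9 = 95.9 → 96
  B: 60 + 47.6 = 107.6 → 108
After the tone: rgb(96, 96, 108) = #60606C.
Per channel, c → c + 0.75(0 − c):
  R: 96 + 0.75×(0−96) = 96 − 72 = 24 → 24
  G: 96 + 0.75×(0−96) = 96 − 72 = 24 → 24
  B: 108 + 0.75×(0−108) = 108 − 81 = 27 → 27
rgb(24, 24, 27) = #18181B.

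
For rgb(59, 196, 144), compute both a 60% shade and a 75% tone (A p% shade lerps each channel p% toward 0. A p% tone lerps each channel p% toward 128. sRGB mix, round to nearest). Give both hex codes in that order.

#184e3a, #6f9184

60% shade:
  R: 59 + 0.6×(0−59) = 59 − 35.4 = 23.6 → 24
  G: 196 − 117.6 = 78.4 → 78
  B: 144 + 0.6×(0−144) = 144 − 86.4 = 57.6 → 58
  → #184e3a
75% tone:
  R: 59 + 0.75×(128−59) = 59 + 51.75 = 110.75 → 111
  G: 196 − 51 = 145 → 145
  B: 144 − 12 = 132 → 132
  → #6f9184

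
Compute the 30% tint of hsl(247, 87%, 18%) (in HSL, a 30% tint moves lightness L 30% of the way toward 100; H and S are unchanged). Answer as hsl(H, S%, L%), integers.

L moves 30% from 18 toward 100: 18 + 24.6 = 42.6 → 43.
H and S are unchanged.

hsl(247, 87%, 43%)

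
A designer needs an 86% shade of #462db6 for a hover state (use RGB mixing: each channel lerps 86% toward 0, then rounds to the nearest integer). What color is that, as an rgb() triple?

#462db6 is rgb(70, 45, 182).
Per channel, c → c + 0.86(0 − c):
  R: 70 + 0.86×(0−70) = 70 − 60.2 = 9.8 → 10
  G: 45 − 38.7 = 6.3 → 6
  B: 182 − 156.52 = 25.48 → 25

rgb(10, 6, 25)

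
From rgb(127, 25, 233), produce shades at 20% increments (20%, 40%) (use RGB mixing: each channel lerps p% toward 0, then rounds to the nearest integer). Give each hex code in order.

20%: (127 − 25.4 = 101.6→102, 25 − 5 = 20→20, 233 − 46.6 = 186.4→186) → #6614ba
40%: (127 − 50.8 = 76.2→76, 25 − 10 = 15→15, 233 − 93.2 = 139.8→140) → #4c0f8c

#6614ba, #4c0f8c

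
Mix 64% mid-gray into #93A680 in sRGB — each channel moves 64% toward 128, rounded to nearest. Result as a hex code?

#93A680 is rgb(147, 166, 128).
A 64% tone moves each channel 64% toward 128:
  R: 147 − 12.16 = 134.84 → 135
  G: 166 + 0.64×(128−166) = 166 − 24.32 = 141.68 → 142
  B: 128 + 0 = 128 → 128
rgb(135, 142, 128) = #878E80.

#878E80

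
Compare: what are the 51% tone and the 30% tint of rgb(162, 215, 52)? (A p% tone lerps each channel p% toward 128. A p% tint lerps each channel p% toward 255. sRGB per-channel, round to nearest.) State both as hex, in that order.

51% tone:
  R: 162 − 17.34 = 144.66 → 145
  G: 215 + 0.51×(128−215) = 215 − 44.37 = 170.63 → 171
  B: 52 + 38.76 = 90.76 → 91
  → #91AB5B
30% tint:
  R: 162 + 0.3×(255−162) = 162 + 27.9 = 189.9 → 190
  G: 215 + 12 = 227 → 227
  B: 52 + 0.3×(255−52) = 52 + 60.9 = 112.9 → 113
  → #BEE371

#91AB5B, #BEE371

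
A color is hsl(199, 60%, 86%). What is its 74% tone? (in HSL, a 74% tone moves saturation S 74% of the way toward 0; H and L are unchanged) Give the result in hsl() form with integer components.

hsl(199, 16%, 86%)

S moves 74% from 60 toward 0: 60 − 44.4 = 15.6 → 16.
H and L are unchanged.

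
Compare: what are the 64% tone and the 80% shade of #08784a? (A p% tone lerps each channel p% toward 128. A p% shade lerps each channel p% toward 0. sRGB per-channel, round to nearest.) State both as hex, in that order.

#557d6d, #02180f

#08784a is rgb(8, 120, 74).
64% tone:
  R: 8 + 0.64×(128−8) = 8 + 76.8 = 84.8 → 85
  G: 120 + 0.64×(128−120) = 120 + 5.12 = 125.12 → 125
  B: 74 + 0.64×(128−74) = 74 + 34.56 = 108.56 → 109
  → #557d6d
80% shade:
  R: 8 − 6.4 = 1.6 → 2
  G: 120 + 0.8×(0−120) = 120 − 96 = 24 → 24
  B: 74 + 0.8×(0−74) = 74 − 59.2 = 14.8 → 15
  → #02180f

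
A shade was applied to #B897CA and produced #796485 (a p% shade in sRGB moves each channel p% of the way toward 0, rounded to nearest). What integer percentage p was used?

#B897CA is rgb(184, 151, 202); #796485 is rgb(121, 100, 133).
On the B channel (widest range): 133 ≈ 202 + (p/100)(0 − 202), so p ≈ 100×(133 − 202)/(0 − 202) = -6900/-202 = 34.16.
p = 34 reproduces all three channels after rounding.

34%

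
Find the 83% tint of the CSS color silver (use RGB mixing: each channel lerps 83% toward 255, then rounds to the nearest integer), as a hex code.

#f4f4f4

CSS silver is rgb(192, 192, 192).
Per channel, c → c + 0.83(255 − c):
  R: 192 + 52.29 = 244.29 → 244
  G: 192 + 52.29 = 244.29 → 244
  B: 192 + 0.83×(255−192) = 192 + 52.29 = 244.29 → 244
rgb(244, 244, 244) = #f4f4f4.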